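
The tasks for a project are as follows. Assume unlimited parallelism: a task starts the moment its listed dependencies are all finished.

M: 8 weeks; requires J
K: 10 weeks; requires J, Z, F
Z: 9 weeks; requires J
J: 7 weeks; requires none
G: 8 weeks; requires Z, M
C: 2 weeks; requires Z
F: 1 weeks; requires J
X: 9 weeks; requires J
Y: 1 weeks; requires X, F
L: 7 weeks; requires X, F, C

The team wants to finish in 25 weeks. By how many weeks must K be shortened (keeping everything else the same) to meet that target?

1

Current finish: 26 weeks; target: 25.
K is on every critical path, so each week cut from K cuts the finish by one (this holds down to a finish of 25).
Need 26 − 25 = 1 week off K → K becomes 9 weeks, finish becomes 25.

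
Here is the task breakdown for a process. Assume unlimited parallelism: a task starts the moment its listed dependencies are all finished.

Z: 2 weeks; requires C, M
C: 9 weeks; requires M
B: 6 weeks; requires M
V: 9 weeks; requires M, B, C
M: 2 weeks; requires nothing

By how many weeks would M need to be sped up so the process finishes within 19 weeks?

Current finish: 20 weeks; target: 19.
M is on every critical path, so each week cut from M cuts the finish by one (this holds down to a finish of 19).
Need 20 − 19 = 1 week off M → M becomes 1 week, finish becomes 19.

1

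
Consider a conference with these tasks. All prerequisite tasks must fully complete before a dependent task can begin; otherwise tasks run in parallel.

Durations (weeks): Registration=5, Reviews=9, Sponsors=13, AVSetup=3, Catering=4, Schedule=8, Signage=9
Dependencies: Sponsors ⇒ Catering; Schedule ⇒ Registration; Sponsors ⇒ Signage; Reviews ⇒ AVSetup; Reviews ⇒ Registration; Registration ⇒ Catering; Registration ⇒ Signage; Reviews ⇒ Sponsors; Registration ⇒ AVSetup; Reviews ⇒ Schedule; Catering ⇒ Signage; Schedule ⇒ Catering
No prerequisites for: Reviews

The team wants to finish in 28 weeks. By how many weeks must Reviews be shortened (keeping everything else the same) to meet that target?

Current finish: 35 weeks; target: 28.
Reviews is on every critical path, so each week cut from Reviews cuts the finish by one (this holds down to a finish of 27).
Need 35 − 28 = 7 weeks off Reviews → Reviews becomes 2 weeks, finish becomes 28.

7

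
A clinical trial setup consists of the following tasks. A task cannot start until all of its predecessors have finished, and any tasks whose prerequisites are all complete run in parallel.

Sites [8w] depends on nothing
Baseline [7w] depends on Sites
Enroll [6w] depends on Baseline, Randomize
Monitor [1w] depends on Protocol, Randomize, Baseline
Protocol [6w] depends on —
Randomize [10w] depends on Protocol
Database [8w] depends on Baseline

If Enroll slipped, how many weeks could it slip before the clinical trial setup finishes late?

Sites→Baseline→Database = 8+7+8 = 23 sets the makespan at 23 weeks.
The longest chain containing Enroll totals 22 weeks.
So Enroll can slip 23 − 22 = 1 week.

1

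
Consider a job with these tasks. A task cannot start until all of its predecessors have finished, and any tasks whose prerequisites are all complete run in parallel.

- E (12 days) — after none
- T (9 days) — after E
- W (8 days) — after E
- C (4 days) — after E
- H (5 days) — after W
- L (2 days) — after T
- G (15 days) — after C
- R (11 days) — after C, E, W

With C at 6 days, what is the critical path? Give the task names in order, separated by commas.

E, C, G

Baseline: E→C→G = 12+4+15 = 31 → 31 days.
C is on the critical path; changing it to 6 makes that path 33 days.
No other chain overtakes it, so the finish is 33 days.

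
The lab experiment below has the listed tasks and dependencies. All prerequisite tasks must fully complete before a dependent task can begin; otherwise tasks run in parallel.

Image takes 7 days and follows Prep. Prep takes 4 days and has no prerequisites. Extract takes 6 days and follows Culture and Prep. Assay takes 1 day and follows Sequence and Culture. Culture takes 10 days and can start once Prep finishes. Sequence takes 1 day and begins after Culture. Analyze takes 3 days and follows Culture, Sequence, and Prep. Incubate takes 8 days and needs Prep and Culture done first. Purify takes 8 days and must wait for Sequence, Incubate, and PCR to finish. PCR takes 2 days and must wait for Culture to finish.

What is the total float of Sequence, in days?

Critical path: Prep→Culture→Incubate→Purify = 4+10+8+8 = 30, so the finish is 30 days.
The longest chain containing Sequence totals 23 days.
Slack of Sequence = 21 − 14 = 7 days.

7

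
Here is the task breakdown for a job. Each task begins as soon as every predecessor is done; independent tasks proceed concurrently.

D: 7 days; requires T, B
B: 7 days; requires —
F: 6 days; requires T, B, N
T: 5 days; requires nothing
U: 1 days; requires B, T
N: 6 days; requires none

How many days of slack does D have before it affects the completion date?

B→D = 7+7 = 14 sets the makespan at 14 days.
The longest chain containing D totals 14 days.
So D can slip 14 − 14 = 0 days.

0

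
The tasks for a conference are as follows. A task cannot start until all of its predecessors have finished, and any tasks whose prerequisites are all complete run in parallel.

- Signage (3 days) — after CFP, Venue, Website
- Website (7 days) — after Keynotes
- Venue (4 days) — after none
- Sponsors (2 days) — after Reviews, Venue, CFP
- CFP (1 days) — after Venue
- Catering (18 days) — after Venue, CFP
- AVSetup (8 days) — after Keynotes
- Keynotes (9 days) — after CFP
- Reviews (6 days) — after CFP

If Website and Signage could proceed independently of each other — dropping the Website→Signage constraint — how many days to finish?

Original critical path: Venue→CFP→Keynotes→Website→Signage = 4+1+9+7+3 = 24 ⇒ 24 days.
Without Website→Signage, Signage's earliest start moves from 21 to 5.
New critical path: Venue→CFP→Catering = 4+1+18 = 23 ⇒ 23 days.

23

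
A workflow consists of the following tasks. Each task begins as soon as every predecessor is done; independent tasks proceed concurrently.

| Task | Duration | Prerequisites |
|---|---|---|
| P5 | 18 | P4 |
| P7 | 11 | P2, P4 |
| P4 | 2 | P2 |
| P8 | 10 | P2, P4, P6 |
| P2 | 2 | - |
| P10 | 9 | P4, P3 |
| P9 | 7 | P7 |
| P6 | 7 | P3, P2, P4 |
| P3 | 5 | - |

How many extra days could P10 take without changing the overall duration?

P2→P4→P5 = 2+2+18 = 22 sets the makespan at 22 days.
P10 finishes as early as 14 and must finish by 22.
Float = 22 − 14 = 8.

8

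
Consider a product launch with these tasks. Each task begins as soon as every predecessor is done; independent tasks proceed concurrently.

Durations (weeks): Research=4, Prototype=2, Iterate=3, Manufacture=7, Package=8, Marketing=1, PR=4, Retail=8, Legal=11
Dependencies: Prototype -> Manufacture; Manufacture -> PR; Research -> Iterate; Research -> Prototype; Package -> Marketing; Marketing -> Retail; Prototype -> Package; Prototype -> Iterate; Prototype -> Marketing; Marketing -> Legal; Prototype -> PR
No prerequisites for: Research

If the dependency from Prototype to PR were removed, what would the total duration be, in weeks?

Original critical path: Research→Prototype→Package→Marketing→Legal = 4+2+8+1+11 = 26 ⇒ 26 weeks.
Dropping Prototype→PR doesn't change PR's earliest start (13); another predecessor still binds.
New critical path: Research→Prototype→Package→Marketing→Legal = 4+2+8+1+11 = 26 ⇒ 26 weeks.

26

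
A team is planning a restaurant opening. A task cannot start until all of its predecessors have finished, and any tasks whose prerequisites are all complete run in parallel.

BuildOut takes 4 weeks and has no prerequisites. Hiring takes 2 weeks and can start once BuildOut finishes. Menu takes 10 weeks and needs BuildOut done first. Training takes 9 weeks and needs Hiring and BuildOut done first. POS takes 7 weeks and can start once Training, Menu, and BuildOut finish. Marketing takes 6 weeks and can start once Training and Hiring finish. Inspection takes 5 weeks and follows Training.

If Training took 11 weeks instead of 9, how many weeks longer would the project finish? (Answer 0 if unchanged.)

2

The binding path is BuildOut→Hiring→Training→POS = 4+2+9+7 = 22; finish at 22 weeks.
Training is on the critical path; changing it to 11 makes that path 24 weeks.
That remains the longest chain; total 24 weeks.
Change in finish: 24 − 22 = +2 weeks.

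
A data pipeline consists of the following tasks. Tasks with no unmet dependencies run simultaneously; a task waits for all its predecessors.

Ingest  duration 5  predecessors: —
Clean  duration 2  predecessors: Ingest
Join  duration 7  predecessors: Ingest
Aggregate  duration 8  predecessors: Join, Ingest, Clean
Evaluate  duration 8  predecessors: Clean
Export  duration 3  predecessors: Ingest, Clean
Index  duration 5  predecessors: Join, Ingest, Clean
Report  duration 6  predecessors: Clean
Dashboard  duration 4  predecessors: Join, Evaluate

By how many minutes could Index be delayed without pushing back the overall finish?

The longest chain is Ingest→Join→Aggregate = 5+7+8 = 20; overall finish 20 minutes.
The longest chain containing Index totals 17 minutes.
So Index can slip 20 − 17 = 3 minutes.

3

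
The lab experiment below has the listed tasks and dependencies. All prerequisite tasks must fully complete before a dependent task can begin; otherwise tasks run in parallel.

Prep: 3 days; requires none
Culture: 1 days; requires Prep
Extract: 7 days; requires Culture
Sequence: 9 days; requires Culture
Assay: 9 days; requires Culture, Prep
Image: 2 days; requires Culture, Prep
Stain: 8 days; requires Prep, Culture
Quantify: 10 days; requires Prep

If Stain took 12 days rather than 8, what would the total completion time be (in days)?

16

The binding path is Prep→Culture→Sequence = 3+1+9 = 13; finish at 13 days.
The longest path through Stain is only 12 days, so Stain has float 1.
The binding chain switches to Prep→Culture→Stain = 3+1+12 = 16; finish 16 days.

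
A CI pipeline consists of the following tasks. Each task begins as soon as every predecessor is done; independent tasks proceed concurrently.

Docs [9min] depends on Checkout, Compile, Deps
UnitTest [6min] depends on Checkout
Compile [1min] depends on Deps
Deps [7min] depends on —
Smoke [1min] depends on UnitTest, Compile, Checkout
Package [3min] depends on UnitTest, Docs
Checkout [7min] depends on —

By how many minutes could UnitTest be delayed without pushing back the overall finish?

Deps→Compile→Docs→Package = 7+1+9+3 = 20 sets the makespan at 20 minutes.
UnitTest finishes as early as 13 and must finish by 17.
Float = 20 − 16 = 4.

4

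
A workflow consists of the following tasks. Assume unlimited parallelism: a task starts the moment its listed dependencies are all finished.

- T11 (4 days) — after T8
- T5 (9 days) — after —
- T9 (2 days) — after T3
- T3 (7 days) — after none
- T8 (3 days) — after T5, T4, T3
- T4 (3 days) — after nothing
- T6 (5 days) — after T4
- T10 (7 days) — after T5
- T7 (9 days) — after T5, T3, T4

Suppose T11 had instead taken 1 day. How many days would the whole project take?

18

Critical path before the change: T5→T7 = 9+9 = 18 giving 18 days.
T11 is off the critical path — its longest chain is 16 days, giving 2 of slack.
That remains the longest chain; total 18 days.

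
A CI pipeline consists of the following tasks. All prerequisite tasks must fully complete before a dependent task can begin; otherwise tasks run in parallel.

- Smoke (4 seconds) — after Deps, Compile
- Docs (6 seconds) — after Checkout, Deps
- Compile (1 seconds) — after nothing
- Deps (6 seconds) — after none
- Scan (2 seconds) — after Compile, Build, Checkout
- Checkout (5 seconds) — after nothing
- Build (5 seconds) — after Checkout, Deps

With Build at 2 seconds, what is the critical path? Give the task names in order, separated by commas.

Baseline: Deps→Build→Scan = 6+5+2 = 13 → 13 seconds.
Build is on the critical path; changing it to 2 makes that path 10 seconds.
Now Deps→Docs = 6+6 = 12 is longest, so the finish becomes 12 seconds.

Deps, Docs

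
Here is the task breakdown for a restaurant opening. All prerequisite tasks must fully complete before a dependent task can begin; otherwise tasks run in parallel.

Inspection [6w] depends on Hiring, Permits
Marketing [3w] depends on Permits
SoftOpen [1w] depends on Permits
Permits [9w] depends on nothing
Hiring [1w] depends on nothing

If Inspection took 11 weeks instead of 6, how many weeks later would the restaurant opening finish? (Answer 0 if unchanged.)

Critical path before the change: Permits→Inspection = 9+6 = 15 giving 15 weeks.
Inspection lies on that path, so at 11 weeks the path becomes 20 weeks.
That remains the longest chain; total 20 weeks.
Change in finish: 20 − 15 = +5 weeks.

5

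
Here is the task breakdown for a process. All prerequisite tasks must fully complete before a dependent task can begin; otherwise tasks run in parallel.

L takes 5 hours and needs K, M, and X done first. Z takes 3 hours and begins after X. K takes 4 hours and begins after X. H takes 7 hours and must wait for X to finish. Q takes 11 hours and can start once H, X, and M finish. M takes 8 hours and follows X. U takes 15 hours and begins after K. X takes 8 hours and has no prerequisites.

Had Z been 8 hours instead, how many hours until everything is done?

27

Baseline: X→M→Q = 8+8+11 = 27 → 27 hours.
Z has 16 hours of float (longest path through it is 11).
No other chain overtakes it, so the finish is 27 hours.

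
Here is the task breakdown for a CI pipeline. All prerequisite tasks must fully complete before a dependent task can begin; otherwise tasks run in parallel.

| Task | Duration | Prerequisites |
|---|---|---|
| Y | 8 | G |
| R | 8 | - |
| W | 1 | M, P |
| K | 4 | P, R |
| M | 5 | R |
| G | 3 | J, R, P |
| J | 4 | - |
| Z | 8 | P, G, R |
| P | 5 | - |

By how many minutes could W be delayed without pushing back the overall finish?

5

Critical path: R→G→Y = 8+3+8 = 19, so the finish is 19 minutes.
Longest path through W: 14 minutes (earliest finish 14, latest finish 19).
Float = 19 − 14 = 5.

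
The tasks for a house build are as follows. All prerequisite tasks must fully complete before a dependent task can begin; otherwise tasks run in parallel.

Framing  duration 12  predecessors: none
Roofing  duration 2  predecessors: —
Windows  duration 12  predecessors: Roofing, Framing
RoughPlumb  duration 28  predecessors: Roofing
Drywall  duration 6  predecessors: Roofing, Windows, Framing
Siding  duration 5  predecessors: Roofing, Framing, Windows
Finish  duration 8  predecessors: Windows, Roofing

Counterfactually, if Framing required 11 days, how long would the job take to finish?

31

Baseline: Framing→Windows→Finish = 12+12+8 = 32 → 32 days.
Framing is on the critical path; changing it to 11 makes that path 31 days.
The critical path is still Framing→Windows→Finish; finish is now 31 days.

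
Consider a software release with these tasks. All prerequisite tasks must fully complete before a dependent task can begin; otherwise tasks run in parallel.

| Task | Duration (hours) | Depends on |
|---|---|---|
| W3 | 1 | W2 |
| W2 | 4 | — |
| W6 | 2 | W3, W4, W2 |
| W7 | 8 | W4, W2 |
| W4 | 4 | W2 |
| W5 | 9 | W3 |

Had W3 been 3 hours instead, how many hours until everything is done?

Baseline: W2→W4→W7 = 4+4+8 = 16 → 16 hours.
W3 is off the critical path — its longest chain is 14 hours, giving 2 of slack.
Now W2→W3→W5 = 4+3+9 = 16 is longest, so the finish becomes 16 hours.

16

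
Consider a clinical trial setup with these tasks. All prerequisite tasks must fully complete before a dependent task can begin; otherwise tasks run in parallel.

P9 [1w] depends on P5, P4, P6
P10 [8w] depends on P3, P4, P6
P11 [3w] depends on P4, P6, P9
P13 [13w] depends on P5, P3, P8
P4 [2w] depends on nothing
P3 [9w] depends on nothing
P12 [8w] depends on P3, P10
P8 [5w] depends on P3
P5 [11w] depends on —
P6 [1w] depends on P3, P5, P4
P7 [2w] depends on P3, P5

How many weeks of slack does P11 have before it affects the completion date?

12

The longest chain is P5→P6→P10→P12 = 11+1+8+8 = 28; overall finish 28 weeks.
Longest path through P11: 16 weeks (earliest finish 16, latest finish 28).
Slack of P11 = 25 − 13 = 12 weeks.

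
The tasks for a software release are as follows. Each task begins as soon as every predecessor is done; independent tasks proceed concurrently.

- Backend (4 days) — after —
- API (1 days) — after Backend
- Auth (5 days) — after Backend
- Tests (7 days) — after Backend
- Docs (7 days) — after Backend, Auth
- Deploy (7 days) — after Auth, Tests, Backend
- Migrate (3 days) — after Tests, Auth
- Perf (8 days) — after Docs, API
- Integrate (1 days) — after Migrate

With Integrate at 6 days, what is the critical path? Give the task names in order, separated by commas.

Backend, Auth, Docs, Perf

Actual critical path: Backend→Auth→Docs→Perf = 4+5+7+8 = 24 ⇒ 24 days.
Integrate has 9 days of float (longest path through it is 15).
That remains the longest chain; total 24 days.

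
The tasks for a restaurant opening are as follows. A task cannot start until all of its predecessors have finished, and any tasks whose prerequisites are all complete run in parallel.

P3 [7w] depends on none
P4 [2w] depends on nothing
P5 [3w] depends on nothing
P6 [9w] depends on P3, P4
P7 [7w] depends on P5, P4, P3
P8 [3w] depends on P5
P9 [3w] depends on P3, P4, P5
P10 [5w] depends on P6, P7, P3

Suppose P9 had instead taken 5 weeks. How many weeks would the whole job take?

21

The binding path is P3→P6→P10 = 7+9+5 = 21; finish at 21 weeks.
The longest path through P9 is only 10 weeks, so P9 has float 11.
That remains the longest chain; total 21 weeks.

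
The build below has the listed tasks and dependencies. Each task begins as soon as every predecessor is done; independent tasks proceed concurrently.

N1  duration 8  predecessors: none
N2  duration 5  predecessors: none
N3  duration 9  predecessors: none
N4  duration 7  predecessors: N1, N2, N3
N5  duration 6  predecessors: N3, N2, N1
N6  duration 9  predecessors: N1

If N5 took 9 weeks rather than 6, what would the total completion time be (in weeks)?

18

As given, the longest chain is N1→N6 = 8+9 = 17, so the finish is 17 weeks.
N5 has 2 weeks of float (longest path through it is 15).
Now N3→N5 = 9+9 = 18 is longest, so the finish becomes 18 weeks.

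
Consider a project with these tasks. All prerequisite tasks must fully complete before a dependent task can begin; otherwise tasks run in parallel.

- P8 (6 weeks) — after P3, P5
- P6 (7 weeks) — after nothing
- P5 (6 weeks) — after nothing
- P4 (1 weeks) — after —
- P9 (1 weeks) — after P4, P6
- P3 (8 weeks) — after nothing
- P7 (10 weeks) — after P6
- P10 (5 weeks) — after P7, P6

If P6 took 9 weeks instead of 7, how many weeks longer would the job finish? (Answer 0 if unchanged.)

Actual critical path: P6→P7→P10 = 7+10+5 = 22 ⇒ 22 weeks.
P6 is on the critical path; changing it to 9 makes that path 24 weeks.
No other chain overtakes it, so the finish is 24 weeks.
Change in finish: 24 − 22 = +2 weeks.

2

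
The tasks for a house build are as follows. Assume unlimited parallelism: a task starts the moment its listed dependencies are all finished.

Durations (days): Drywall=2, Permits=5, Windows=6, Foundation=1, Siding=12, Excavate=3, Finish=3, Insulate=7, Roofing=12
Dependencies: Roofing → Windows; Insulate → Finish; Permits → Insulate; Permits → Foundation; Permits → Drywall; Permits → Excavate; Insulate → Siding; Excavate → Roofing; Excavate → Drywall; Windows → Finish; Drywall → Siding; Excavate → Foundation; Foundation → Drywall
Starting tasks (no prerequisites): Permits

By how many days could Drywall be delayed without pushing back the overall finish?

6

The longest chain is Permits→Excavate→Roofing→Windows→Finish = 5+3+12+6+3 = 29; overall finish 29 days.
Longest path through Drywall: 23 days (earliest finish 11, latest finish 17).
Slack of Drywall = 15 − 9 = 6 days.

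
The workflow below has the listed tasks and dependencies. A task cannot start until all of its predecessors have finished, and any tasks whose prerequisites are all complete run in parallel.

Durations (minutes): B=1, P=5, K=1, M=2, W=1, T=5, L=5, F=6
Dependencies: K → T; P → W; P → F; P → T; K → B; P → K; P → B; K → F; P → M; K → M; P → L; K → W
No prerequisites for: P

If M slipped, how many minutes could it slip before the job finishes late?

Critical path: P→K→F = 5+1+6 = 12, so the finish is 12 minutes.
The longest chain containing M totals 8 minutes.
Slack of M = 10 − 6 = 4 minutes.

4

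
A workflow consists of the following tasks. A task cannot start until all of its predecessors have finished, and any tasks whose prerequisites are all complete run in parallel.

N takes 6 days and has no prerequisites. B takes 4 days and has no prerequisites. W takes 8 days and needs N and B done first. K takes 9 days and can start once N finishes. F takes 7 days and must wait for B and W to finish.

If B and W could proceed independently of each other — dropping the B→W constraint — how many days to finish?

With the dependency in place, N→W→F = 6+8+7 = 21 sets the finish at 21 days.
Dropping B→W doesn't change W's earliest start (6); another predecessor still binds.
New critical path: N→W→F = 6+8+7 = 21 ⇒ 21 days.

21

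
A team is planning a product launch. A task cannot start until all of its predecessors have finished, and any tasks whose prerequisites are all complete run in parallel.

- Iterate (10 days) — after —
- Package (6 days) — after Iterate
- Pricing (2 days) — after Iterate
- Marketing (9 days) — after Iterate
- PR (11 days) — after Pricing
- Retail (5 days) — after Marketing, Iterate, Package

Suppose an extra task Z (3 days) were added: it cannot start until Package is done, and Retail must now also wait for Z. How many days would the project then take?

24

Originally the project takes 24 days.
With Z inserted, Retail now waits for max(Marketing, Iterate, Package, Z).
New critical path: Iterate→Package→Z→Retail = 10+6+3+5 = 24 ⇒ 24 days.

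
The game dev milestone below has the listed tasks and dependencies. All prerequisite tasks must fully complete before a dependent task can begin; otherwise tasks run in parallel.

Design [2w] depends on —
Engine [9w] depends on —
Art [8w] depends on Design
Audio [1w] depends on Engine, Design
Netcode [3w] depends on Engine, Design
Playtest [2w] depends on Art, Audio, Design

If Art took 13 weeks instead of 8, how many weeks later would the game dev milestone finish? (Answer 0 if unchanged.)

5

As given, the longest chain is Design→Art→Playtest = 2+8+2 = 12, so the finish is 12 weeks.
Art lies on that path, so at 13 weeks the path becomes 17 weeks.
No other chain overtakes it, so the finish is 17 weeks.
Change in finish: 17 − 12 = +5 weeks.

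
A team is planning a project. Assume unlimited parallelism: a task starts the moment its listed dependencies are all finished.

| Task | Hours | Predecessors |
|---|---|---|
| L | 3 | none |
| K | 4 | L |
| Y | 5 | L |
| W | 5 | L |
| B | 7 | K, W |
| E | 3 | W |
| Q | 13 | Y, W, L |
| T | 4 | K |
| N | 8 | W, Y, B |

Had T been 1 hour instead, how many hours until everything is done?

Critical path before the change: L→W→B→N = 3+5+7+8 = 23 giving 23 hours.
The longest path through T is only 11 hours, so T has float 12.
The critical path is still L→W→B→N; finish is now 23 hours.

23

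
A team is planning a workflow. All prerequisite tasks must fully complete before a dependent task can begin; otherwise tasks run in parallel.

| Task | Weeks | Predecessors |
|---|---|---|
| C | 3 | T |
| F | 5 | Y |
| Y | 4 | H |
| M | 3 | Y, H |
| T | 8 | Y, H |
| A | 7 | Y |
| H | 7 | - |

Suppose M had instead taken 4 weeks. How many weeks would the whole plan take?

22

Baseline: H→Y→T→C = 7+4+8+3 = 22 → 22 weeks.
The longest path through M is only 14 weeks, so M has float 8.
The critical path is still H→Y→T→C; finish is now 22 weeks.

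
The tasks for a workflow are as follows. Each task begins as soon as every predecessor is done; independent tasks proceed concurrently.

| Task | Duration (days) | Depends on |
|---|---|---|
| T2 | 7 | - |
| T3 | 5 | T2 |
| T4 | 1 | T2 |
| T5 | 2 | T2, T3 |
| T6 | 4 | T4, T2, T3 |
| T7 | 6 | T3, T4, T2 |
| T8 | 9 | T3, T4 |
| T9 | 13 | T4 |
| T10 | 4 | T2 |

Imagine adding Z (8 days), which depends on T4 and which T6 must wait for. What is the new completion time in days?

21

Originally the schedule takes 21 days.
With Z inserted, T6 now waits for max(T4, T2, T3, Z).
New critical path: T2→T3→T8 = 7+5+9 = 21 ⇒ 21 days.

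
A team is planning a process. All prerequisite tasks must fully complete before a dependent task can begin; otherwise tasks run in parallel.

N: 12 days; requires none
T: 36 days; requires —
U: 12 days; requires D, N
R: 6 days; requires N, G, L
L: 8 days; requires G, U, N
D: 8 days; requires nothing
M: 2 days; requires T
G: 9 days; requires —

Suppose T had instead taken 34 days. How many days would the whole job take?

38

As given, the longest chain is T→M = 36+2 = 38, so the finish is 38 days.
T is on the critical path; changing it to 34 makes that path 36 days.
The binding chain switches to N→U→L→R = 12+12+8+6 = 38; finish 38 days.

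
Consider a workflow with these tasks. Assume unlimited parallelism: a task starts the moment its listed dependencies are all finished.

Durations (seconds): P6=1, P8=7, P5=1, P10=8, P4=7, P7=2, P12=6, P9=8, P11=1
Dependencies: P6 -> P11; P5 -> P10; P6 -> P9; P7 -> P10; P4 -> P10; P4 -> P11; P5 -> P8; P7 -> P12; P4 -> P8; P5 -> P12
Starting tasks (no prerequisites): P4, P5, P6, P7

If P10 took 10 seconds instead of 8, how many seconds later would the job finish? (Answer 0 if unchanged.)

2

The binding path is P4→P10 = 7+8 = 15; finish at 15 seconds.
Since P10 is critical, the +2 change carries straight to that chain (now 17 seconds).
That remains the longest chain; total 17 seconds.
Change in finish: 17 − 15 = +2 seconds.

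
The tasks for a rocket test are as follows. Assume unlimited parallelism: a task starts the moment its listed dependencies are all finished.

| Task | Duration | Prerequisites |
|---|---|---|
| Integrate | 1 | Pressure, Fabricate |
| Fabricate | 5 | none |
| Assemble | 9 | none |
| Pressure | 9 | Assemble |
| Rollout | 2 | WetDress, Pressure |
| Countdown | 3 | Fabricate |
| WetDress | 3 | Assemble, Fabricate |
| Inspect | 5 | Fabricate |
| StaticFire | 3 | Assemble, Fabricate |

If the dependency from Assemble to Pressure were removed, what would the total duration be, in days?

Original critical path: Assemble→Pressure→Rollout = 9+9+2 = 20 ⇒ 20 days.
Without Assemble→Pressure, Pressure's earliest start moves from 9 to 0.
New critical path: Assemble→WetDress→Rollout = 9+3+2 = 14 ⇒ 14 days.

14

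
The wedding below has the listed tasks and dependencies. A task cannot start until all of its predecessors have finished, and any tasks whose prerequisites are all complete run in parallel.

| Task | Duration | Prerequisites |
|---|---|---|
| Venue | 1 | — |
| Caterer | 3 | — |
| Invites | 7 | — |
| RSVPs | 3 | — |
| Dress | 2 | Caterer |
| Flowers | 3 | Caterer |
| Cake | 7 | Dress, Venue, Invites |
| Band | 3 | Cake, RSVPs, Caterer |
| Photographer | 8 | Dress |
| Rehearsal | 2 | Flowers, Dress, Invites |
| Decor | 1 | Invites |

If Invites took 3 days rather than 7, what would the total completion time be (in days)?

The binding path is Invites→Cake→Band = 7+7+3 = 17; finish at 17 days.
Invites lies on that path, so at 3 days the path becomes 13 days.
New critical path: Caterer→Dress→Cake→Band = 3+2+7+3 = 15 ⇒ 15 days.

15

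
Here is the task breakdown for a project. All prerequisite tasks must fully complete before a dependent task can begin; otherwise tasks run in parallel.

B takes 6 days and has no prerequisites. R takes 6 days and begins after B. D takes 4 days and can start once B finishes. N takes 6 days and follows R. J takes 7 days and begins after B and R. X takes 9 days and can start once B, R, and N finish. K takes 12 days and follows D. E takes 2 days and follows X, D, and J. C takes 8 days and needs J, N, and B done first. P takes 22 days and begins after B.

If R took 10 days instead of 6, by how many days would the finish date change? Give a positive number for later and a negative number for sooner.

Actual critical path: B→R→N→X→E = 6+6+6+9+2 = 29 ⇒ 29 days.
R lies on that path, so at 10 days the path becomes 33 days.
No other chain overtakes it, so the finish is 33 days.
Change in finish: 33 − 29 = +4 days.

4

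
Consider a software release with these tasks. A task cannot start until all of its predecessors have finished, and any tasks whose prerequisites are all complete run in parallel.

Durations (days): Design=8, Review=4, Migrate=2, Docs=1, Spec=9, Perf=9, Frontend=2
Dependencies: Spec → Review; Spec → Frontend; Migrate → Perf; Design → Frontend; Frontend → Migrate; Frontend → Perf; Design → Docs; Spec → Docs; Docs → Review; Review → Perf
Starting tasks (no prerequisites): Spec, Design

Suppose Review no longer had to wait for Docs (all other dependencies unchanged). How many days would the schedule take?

22

Before: longest chain Spec→Docs→Review→Perf = 9+1+4+9 = 23, finish 23.
Without Docs→Review, Review's earliest start moves from 10 to 9.
The longest chain is now Spec→Frontend→Migrate→Perf = 9+2+2+9 = 22, so the schedule takes 22 days.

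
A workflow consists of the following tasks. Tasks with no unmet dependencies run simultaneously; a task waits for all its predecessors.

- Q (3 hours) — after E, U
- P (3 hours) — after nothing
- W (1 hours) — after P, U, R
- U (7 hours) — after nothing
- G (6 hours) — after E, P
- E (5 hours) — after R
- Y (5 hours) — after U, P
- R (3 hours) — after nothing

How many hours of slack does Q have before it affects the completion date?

3

The longest chain is R→E→G = 3+5+6 = 14; overall finish 14 hours.
Longest path through Q: 11 hours (earliest finish 11, latest finish 14).
Slack of Q = 11 − 8 = 3 hours.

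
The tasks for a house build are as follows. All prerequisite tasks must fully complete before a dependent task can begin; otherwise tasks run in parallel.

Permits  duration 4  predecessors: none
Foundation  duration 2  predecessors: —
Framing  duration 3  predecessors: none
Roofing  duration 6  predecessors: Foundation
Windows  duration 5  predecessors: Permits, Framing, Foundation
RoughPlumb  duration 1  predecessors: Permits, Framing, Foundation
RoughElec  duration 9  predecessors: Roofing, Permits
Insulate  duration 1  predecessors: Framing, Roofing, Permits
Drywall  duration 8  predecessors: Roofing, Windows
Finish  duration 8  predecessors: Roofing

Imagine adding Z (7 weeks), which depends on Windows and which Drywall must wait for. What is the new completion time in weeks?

Originally the schedule takes 17 weeks.
With Z inserted, Drywall now waits for max(Roofing, Windows, Z).
New critical path: Permits→Windows→Z→Drywall = 4+5+7+8 = 24 ⇒ 24 weeks.

24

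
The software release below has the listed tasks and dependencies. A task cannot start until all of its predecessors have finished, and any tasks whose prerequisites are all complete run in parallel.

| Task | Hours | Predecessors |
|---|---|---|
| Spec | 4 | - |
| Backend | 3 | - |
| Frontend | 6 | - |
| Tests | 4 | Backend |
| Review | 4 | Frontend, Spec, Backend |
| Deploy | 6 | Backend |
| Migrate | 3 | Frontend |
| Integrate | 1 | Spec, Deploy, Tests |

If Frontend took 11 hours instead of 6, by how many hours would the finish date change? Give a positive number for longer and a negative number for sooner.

5

Baseline: Frontend→Review = 6+4 = 10 → 10 hours.
Frontend lies on that path, so at 11 hours the path becomes 15 hours.
That remains the longest chain; total 15 hours.
Change in finish: 15 − 10 = +5 hours.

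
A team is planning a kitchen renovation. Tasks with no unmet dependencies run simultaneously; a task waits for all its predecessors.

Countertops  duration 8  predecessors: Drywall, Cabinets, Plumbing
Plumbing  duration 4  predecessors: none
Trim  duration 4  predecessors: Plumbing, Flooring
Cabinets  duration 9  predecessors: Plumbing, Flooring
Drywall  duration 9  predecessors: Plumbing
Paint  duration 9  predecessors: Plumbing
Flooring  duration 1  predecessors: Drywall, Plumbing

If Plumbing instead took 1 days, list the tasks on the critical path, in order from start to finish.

Actual critical path: Plumbing→Drywall→Flooring→Cabinets→Countertops = 4+9+1+9+8 = 31 ⇒ 31 days.
Plumbing lies on that path, so at 1 day the path becomes 28 days.
The critical path is still Plumbing→Drywall→Flooring→Cabinets→Countertops; finish is now 28 days.

Plumbing, Drywall, Flooring, Cabinets, Countertops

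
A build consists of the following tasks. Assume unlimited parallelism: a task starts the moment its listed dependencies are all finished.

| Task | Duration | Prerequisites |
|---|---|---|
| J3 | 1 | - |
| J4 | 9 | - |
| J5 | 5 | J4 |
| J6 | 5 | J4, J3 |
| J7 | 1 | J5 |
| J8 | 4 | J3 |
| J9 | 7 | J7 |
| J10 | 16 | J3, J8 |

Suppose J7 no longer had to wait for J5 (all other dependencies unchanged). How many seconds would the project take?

21

With the dependency in place, J4→J5→J7→J9 = 9+5+1+7 = 22 sets the finish at 22 seconds.
Without J5→J7, J7's earliest start moves from 14 to 0.
After: J3→J8→J10 = 1+4+16 = 21 → 21 seconds.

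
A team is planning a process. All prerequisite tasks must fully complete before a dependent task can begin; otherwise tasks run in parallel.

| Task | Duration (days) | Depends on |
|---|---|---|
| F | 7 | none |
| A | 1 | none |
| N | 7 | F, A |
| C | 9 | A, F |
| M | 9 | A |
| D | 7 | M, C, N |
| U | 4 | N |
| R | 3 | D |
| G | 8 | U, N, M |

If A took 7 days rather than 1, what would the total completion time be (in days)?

26

As given, the longest chain is F→N→U→G = 7+7+4+8 = 26, so the finish is 26 days.
A is off the critical path — its longest chain is 20 days, giving 6 of slack.
The critical path is still F→N→U→G; finish is now 26 days.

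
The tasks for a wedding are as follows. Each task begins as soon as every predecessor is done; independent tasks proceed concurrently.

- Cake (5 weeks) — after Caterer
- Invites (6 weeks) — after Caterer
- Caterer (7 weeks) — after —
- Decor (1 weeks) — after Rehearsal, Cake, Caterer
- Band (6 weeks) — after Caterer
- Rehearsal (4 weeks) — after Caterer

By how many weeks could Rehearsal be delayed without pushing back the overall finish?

Caterer→Invites = 7+6 = 13 sets the makespan at 13 weeks.
Longest path through Rehearsal: 12 weeks (earliest finish 11, latest finish 12).
Float = 13 − 12 = 1.

1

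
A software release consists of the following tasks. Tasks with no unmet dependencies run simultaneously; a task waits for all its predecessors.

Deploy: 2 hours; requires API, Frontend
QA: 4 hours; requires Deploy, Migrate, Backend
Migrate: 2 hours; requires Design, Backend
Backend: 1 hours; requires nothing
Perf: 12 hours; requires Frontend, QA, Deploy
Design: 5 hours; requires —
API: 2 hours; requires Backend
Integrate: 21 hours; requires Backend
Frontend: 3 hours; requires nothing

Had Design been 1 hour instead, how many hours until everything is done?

22

Actual critical path: Design→Migrate→QA→Perf = 5+2+4+12 = 23 ⇒ 23 hours.
Since Design is critical, the -4 change carries straight to that chain (now 19 hours).
The binding chain switches to Backend→Integrate = 1+21 = 22; finish 22 hours.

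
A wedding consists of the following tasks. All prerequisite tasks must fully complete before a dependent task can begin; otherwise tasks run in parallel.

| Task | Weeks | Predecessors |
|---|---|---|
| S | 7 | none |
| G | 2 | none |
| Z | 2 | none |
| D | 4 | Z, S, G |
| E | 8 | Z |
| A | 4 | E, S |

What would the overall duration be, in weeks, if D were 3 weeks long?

14

Critical path before the change: Z→E→A = 2+8+4 = 14 giving 14 weeks.
The longest path through D is only 11 weeks, so D has float 3.
The critical path is still Z→E→A; finish is now 14 weeks.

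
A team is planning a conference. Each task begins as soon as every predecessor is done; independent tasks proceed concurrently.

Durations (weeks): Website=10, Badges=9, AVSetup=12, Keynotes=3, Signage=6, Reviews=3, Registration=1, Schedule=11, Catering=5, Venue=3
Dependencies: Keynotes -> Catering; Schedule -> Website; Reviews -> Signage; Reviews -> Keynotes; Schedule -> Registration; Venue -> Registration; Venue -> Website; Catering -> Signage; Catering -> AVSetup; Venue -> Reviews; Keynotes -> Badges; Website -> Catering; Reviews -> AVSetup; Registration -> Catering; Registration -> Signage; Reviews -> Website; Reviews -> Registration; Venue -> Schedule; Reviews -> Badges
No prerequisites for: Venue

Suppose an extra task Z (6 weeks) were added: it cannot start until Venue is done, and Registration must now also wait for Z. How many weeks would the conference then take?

41

Originally the conference takes 41 weeks.
With Z inserted, Registration now waits for max(Reviews, Venue, Schedule, Z).
New critical path: Venue→Schedule→Website→Catering→AVSetup = 3+11+10+5+12 = 41 ⇒ 41 weeks.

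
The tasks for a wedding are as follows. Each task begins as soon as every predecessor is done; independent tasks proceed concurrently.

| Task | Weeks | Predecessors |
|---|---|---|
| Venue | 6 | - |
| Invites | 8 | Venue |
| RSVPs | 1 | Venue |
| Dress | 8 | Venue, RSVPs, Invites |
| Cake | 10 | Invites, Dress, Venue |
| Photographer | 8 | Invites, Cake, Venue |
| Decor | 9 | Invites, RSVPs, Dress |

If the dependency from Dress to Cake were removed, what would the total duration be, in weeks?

32

Original critical path: Venue→Invites→Dress→Cake→Photographer = 6+8+8+10+8 = 40 ⇒ 40 weeks.
Without Dress→Cake, Cake's earliest start moves from 22 to 14.
New critical path: Venue→Invites→Cake→Photographer = 6+8+10+8 = 32 ⇒ 32 weeks.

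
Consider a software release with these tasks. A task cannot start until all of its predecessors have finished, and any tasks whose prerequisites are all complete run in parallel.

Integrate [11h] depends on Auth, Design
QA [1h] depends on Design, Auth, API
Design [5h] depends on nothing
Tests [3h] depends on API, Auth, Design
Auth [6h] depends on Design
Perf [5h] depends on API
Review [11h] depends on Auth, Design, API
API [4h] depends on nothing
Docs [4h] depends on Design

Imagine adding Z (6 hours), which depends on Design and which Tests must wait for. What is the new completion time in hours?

Originally the software release takes 22 hours.
With Z inserted, Tests now waits for max(API, Auth, Design, Z).
New critical path: Design→Auth→Review = 5+6+11 = 22 ⇒ 22 hours.

22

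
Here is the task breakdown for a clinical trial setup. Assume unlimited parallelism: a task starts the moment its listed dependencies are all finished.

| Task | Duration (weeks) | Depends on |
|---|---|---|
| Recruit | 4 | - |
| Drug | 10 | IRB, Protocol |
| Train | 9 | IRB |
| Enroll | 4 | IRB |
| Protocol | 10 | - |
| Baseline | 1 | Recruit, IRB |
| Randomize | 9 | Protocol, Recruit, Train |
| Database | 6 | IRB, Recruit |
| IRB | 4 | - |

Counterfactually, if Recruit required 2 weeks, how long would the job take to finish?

Baseline: IRB→Train→Randomize = 4+9+9 = 22 → 22 weeks.
Recruit has 9 weeks of float (longest path through it is 13).
The critical path is still IRB→Train→Randomize; finish is now 22 weeks.

22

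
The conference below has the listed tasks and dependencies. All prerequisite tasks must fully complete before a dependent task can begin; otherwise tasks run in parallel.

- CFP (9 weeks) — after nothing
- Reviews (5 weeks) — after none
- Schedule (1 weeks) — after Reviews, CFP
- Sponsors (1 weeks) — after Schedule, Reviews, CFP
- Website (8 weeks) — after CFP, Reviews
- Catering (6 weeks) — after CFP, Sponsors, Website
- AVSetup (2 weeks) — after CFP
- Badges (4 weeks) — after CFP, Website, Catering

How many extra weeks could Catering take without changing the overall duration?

0

Critical path: CFP→Website→Catering→Badges = 9+8+6+4 = 27, so the finish is 27 weeks.
The longest chain containing Catering totals 27 weeks.
So Catering can slip 23 − 23 = 0 weeks.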